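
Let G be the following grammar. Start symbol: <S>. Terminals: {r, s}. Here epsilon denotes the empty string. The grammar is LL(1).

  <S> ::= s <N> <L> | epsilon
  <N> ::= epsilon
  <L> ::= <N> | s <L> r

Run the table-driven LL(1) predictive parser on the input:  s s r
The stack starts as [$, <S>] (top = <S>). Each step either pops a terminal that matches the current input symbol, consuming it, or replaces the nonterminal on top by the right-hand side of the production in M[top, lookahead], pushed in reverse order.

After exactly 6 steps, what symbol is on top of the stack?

     Stack        Input    Action
  1  $ <S>        s s r $  expand <S> ::= s <N> <L>
  2  $ <L> <N> s  s s r $  match s
  3  $ <L> <N>    s r $    expand <N> ::= epsilon
  4  $ <L>        s r $    expand <L> ::= s <L> r
  5  $ r <L> s    s r $    match s
  6  $ r <L>      r $      expand <L> ::= <N>
Stack after step 6: $ r <N> (top = <N>).

<N>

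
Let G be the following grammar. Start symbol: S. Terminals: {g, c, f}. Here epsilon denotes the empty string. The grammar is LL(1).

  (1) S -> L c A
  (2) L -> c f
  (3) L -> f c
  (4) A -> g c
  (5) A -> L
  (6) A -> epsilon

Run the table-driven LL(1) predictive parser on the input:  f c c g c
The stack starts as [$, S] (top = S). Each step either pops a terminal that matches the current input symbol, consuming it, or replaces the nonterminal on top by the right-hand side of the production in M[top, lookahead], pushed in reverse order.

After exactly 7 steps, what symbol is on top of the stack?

     Stack      Input        Action
  1  $ S        f c c g c $  expand S -> L c A
  2  $ A c L    f c c g c $  expand L -> f c
  3  $ A c c f  f c c g c $  match f
  4  $ A c c    c c g c $    match c
  5  $ A c      c g c $      match c
  6  $ A        g c $        expand A -> g c
  7  $ c g      g c $        match g
Stack after step 7: $ c (top = c).

c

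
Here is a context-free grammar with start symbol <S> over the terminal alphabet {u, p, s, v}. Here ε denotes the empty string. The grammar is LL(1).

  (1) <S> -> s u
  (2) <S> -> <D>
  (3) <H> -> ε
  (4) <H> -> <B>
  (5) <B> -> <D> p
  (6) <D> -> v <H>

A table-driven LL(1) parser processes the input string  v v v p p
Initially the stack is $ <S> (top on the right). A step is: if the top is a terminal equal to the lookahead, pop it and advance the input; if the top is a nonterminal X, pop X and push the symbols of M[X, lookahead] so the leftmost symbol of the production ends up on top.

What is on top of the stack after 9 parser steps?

<D>

     Stack      Input        Action
  1  $ <S>      v v v p p $  expand <S> -> <D>
  2  $ <D>      v v v p p $  expand <D> -> v <H>
  3  $ <H> v    v v v p p $  match v
  4  $ <H>      v v p p $    expand <H> -> <B>
  5  $ <B>      v v p p $    expand <B> -> <D> p
  6  $ p <D>    v v p p $    expand <D> -> v <H>
  7  $ p <H> v  v v p p $    match v
  8  $ p <H>    v p p $      expand <H> -> <B>
  9  $ p <B>    v p p $      expand <B> -> <D> p
Stack after step 9: $ p p <D> (top = <D>).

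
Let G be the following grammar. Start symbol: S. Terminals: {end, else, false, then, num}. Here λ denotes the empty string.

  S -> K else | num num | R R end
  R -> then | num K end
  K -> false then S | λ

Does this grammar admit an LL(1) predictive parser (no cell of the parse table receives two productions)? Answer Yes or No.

No

FIRST(S) = {else, false, num, then}
FIRST(R) = {num, then}
FIRST(K) = {λ, false}
FOLLOW(S) = {$, else, end}
FOLLOW(R) = {end, num, then}
FOLLOW(K) = {else, end}
Cell M[S, num] receives both S -> num num and S -> R R end — the grammar is not LL(1).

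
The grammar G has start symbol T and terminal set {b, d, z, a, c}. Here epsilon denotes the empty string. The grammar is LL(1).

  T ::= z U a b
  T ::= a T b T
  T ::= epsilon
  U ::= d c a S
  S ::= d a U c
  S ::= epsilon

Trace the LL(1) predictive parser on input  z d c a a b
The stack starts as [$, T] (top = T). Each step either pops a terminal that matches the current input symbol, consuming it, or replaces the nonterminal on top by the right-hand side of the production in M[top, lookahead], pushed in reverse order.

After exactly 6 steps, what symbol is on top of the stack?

     Stack          Input          Action
  1  $ T            z d c a a b $  expand T ::= z U a b
  2  $ b a U z      z d c a a b $  match z
  3  $ b a U        d c a a b $    expand U ::= d c a S
  4  $ b a S a c d  d c a a b $    match d
  5  $ b a S a c    c a a b $      match c
  6  $ b a S a      a a b $        match a
Stack after step 6: $ b a S (top = S).

S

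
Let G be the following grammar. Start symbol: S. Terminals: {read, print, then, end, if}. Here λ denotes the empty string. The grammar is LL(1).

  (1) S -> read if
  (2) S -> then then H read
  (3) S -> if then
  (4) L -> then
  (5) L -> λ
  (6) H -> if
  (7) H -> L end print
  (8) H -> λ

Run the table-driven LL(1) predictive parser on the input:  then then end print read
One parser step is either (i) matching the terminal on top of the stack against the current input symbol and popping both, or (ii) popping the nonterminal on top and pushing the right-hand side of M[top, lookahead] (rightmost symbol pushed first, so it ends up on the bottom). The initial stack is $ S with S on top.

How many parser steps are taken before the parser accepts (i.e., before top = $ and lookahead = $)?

8

     Stack               Input                       Action
  1  $ S                 then then end print read $  expand S -> then then H read
  2  $ read H then then  then then end print read $  match then
  3  $ read H then       then end print read $       match then
  4  $ read H            end print read $            expand H -> L end print
  5  $ read print end L  end print read $            expand L -> λ
  6  $ read print end    end print read $            match end
  7  $ read print        print read $                match print
  8  $ read              read $                      match read
Accept reached after 8 steps.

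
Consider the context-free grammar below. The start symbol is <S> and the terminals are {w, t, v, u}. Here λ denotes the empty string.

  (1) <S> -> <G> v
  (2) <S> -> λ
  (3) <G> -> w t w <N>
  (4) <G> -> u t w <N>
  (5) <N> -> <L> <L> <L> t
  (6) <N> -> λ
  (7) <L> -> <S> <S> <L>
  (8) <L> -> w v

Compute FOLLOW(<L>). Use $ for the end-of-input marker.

{t, u, w}

FIRST(<G>): from <G>->w t w <N> we get {w}; from <G>->u t w <N> we get {u}. So FIRST(<G>) = {u, w}.
FIRST(<S>): from <S>-><G> v we get {u, w}; from <S>->λ we get {λ}. So FIRST(<S>) = {λ, u, w}.
FIRST(<L>): from <L>-><S> <S> <L> we get {u, w}; from <L>->w v we get {w}. So FIRST(<L>) = {u, w}.
FIRST(<N>): from <N>-><L> <L> <L> t we get {u, w}; from <N>->λ we get {λ}. So FIRST(<N>) = {λ, u, w}.
FOLLOW(<S>) includes $ since <S> is the start symbol.
FOLLOW(<S>): in <L>-><S> <S> <L> (occurrence 1), <S> is followed by <S> <L> with FIRST {u, w}; in <L>-><S> <S> <L> (occurrence 2), <S> is followed by <L> with FIRST {u, w}. Thus FOLLOW(<S>) = {$, u, w}.
FOLLOW(<G>): in <S>-><G> v, <G> is followed by v with FIRST {v}. Thus FOLLOW(<G>) = {v}.
FOLLOW(<N>): in <G>->w t w <N>, the suffix after <N> is empty, so FOLLOW(<N>) ⊇ FOLLOW(<G>) = {v}; in <G>->u t w <N>, the suffix after <N> is empty, so FOLLOW(<N>) ⊇ FOLLOW(<G>) = {v}. Thus FOLLOW(<N>) = {v}.
FOLLOW(<L>): in <N>-><L> <L> <L> t (occurrence 1), <L> is followed by <L> <L> t with FIRST {u, w}; in <N>-><L> <L> <L> t (occurrence 2), <L> is followed by <L> t with FIRST {u, w}; in <N>-><L> <L> <L> t (occurrence 3), <L> is followed by t with FIRST {t}; in <L>-><S> <S> <L>, the suffix after <L> is empty (adds nothing new). Thus FOLLOW(<L>) = {t, u, w}.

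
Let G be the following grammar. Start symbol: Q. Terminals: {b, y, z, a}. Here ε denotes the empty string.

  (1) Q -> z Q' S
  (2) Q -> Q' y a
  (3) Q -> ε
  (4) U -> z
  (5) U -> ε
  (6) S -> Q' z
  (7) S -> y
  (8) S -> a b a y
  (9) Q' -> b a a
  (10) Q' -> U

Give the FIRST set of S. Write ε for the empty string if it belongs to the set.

{a, b, y, z}

FIRST(U) = {ε, z}
FIRST(Q') = {ε, b, z}  (via U)
FIRST(Q) = {ε, b, y, z}  (via Q' y a)
FIRST(S) = {a, b, y, z}  (via Q' z)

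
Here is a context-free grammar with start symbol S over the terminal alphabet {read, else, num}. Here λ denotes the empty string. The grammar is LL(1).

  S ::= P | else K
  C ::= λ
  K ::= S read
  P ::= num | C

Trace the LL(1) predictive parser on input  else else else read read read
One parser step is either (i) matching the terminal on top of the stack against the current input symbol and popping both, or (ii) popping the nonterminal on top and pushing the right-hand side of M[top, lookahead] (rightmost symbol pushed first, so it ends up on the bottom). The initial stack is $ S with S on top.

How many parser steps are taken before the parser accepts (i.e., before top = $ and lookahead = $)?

      Stack               Input                            Action
   1  $ S                 else else else read read read $  expand S ::= else K
   2  $ K else            else else else read read read $  match else
   3  $ K                 else else read read read $       expand K ::= S read
   4  $ read S            else else read read read $       expand S ::= else K
   5  $ read K else       else else read read read $       match else
   6  $ read K            else read read read $            expand K ::= S read
   7  $ read read S       else read read read $            expand S ::= else K
   8  $ read read K else  else read read read $            match else
   9  $ read read K       read read read $                 expand K ::= S read
  10  $ read read read S  read read read $                 expand S ::= P
  11  $ read read read P  read read read $                 expand P ::= C
  12  $ read read read C  read read read $                 expand C ::= λ
  13  $ read read read    read read read $                 match read
  14  $ read read         read read $                      match read
  15  $ read              read $                           match read
Accept reached after 15 steps.

15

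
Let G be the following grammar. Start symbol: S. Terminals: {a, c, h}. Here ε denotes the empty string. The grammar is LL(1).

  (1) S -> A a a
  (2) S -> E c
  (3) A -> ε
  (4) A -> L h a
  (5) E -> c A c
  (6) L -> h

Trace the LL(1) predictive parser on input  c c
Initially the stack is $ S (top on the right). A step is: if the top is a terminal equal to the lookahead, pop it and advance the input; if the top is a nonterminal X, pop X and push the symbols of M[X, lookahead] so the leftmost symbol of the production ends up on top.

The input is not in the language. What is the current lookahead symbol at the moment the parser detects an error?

     Stack      Input  Action
  1  $ S        c c $  expand S -> E c
  2  $ c E      c c $  expand E -> c A c
  3  $ c c A c  c c $  match c
  4  $ c c A    c $    expand A -> ε
  5  $ c c      c $    match c
  6  $ c        $      error: top is terminal c but lookahead is $

$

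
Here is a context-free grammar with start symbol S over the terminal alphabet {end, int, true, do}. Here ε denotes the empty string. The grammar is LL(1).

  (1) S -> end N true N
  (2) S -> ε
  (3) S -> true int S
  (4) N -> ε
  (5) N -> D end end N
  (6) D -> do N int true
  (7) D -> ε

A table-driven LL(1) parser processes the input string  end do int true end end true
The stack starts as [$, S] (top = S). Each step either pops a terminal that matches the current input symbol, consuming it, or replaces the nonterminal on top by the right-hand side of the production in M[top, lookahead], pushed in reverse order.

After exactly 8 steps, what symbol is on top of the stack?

end

     Stack                             Input                           Action
  1  $ S                               end do int true end end true $  expand S -> end N true N
  2  $ N true N end                    end do int true end end true $  match end
  3  $ N true N                        do int true end end true $      expand N -> D end end N
  4  $ N true N end end D              do int true end end true $      expand D -> do N int true
  5  $ N true N end end true int N do  do int true end end true $      match do
  6  $ N true N end end true int N     int true end end true $         expand N -> ε
  7  $ N true N end end true int       int true end end true $         match int
  8  $ N true N end end true           true end end true $             match true
Stack after step 8: $ N true N end end (top = end).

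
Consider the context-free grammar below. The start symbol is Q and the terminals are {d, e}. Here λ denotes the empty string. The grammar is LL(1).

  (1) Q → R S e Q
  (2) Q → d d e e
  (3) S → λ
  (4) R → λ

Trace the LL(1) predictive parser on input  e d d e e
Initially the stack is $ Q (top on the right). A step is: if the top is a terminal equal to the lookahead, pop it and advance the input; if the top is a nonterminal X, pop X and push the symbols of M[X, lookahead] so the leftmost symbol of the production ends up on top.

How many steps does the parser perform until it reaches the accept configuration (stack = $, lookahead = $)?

9

step 1: stack=$ Q  input=e d d e e $  — expand Q → R S e Q
step 2: stack=$ Q e S R  input=e d d e e $  — expand R → λ
step 3: stack=$ Q e S  input=e d d e e $  — expand S → λ
step 4: stack=$ Q e  input=e d d e e $  — match e
step 5: stack=$ Q  input=d d e e $  — expand Q → d d e e
step 6: stack=$ e e d d  input=d d e e $  — match d
step 7: stack=$ e e d  input=d e e $  — match d
step 8: stack=$ e e  input=e e $  — match e
step 9: stack=$ e  input=e $  — match e
Accept reached after 9 steps.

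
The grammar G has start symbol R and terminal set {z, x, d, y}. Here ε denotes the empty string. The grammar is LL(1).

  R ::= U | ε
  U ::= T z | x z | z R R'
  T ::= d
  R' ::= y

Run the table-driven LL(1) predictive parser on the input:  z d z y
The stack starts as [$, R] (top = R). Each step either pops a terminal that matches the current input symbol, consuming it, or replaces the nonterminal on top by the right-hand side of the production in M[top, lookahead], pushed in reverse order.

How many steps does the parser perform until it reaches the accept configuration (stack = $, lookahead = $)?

10

      Stack     Input      Action
   1  $ R       z d z y $  expand R ::= U
   2  $ U       z d z y $  expand U ::= z R R'
   3  $ R' R z  z d z y $  match z
   4  $ R' R    d z y $    expand R ::= U
   5  $ R' U    d z y $    expand U ::= T z
   6  $ R' z T  d z y $    expand T ::= d
   7  $ R' z d  d z y $    match d
   8  $ R' z    z y $      match z
   9  $ R'      y $        expand R' ::= y
  10  $ y       y $        match y
Accept reached after 10 steps.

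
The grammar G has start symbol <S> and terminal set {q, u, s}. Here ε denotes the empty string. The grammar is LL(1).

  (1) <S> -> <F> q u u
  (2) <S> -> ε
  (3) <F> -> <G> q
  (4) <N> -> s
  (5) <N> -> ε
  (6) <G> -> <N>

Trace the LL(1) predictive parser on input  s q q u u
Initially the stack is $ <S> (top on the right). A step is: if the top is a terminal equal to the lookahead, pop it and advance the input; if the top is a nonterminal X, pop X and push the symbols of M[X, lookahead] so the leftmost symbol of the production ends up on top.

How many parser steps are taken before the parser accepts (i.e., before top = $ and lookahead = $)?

9

     Stack          Input        Action
  1  $ <S>          s q q u u $  expand <S> -> <F> q u u
  2  $ u u q <F>    s q q u u $  expand <F> -> <G> q
  3  $ u u q q <G>  s q q u u $  expand <G> -> <N>
  4  $ u u q q <N>  s q q u u $  expand <N> -> s
  5  $ u u q q s    s q q u u $  match s
  6  $ u u q q      q q u u $    match q
  7  $ u u q        q u u $      match q
  8  $ u u          u u $        match u
  9  $ u            u $          match u
Accept reached after 9 steps.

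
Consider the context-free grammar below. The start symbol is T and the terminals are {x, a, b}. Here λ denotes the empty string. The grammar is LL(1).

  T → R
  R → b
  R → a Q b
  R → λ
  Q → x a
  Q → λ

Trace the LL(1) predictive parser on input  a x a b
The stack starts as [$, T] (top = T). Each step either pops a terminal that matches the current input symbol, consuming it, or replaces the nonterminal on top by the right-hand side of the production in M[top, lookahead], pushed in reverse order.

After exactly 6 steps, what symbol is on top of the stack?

     Stack    Input      Action
  1  $ T      a x a b $  expand T → R
  2  $ R      a x a b $  expand R → a Q b
  3  $ b Q a  a x a b $  match a
  4  $ b Q    x a b $    expand Q → x a
  5  $ b a x  x a b $    match x
  6  $ b a    a b $      match a
Stack after step 6: $ b (top = b).

b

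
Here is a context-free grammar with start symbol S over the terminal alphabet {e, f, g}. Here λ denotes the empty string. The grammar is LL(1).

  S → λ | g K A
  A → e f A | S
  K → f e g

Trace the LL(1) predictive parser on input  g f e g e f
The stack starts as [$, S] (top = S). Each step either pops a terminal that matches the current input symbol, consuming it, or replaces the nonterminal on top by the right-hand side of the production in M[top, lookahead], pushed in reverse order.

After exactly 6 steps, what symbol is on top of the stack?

step 1: stack=$ S  input=g f e g e f $  — expand S → g K A
step 2: stack=$ A K g  input=g f e g e f $  — match g
step 3: stack=$ A K  input=f e g e f $  — expand K → f e g
step 4: stack=$ A g e f  input=f e g e f $  — match f
step 5: stack=$ A g e  input=e g e f $  — match e
step 6: stack=$ A g  input=g e f $  — match g
Stack after step 6: $ A (top = A).

A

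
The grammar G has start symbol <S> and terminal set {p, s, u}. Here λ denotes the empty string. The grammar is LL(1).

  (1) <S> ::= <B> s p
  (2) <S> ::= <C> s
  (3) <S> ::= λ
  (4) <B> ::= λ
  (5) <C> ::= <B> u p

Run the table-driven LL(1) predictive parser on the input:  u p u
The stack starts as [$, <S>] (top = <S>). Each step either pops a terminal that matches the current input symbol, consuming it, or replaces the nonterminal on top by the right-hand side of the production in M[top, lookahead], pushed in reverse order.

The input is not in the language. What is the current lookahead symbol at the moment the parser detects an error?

step 1: stack=$ <S>  input=u p u $  — expand <S> ::= <C> s
step 2: stack=$ s <C>  input=u p u $  — expand <C> ::= <B> u p
step 3: stack=$ s p u <B>  input=u p u $  — expand <B> ::= λ
step 4: stack=$ s p u  input=u p u $  — match u
step 5: stack=$ s p  input=p u $  — match p
step 6: stack=$ s  input=u $  — error: top is terminal s but lookahead is u

u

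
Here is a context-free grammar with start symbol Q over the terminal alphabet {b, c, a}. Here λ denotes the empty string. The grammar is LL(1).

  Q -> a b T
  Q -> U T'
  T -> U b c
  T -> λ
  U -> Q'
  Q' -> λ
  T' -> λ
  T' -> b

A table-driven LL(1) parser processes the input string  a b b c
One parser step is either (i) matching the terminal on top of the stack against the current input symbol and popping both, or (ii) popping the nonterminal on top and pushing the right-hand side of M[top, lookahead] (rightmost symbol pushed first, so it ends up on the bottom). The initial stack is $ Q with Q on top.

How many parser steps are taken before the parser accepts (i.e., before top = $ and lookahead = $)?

step 1: stack=$ Q  input=a b b c $  — expand Q -> a b T
step 2: stack=$ T b a  input=a b b c $  — match a
step 3: stack=$ T b  input=b b c $  — match b
step 4: stack=$ T  input=b c $  — expand T -> U b c
step 5: stack=$ c b U  input=b c $  — expand U -> Q'
step 6: stack=$ c b Q'  input=b c $  — expand Q' -> λ
step 7: stack=$ c b  input=b c $  — match b
step 8: stack=$ c  input=c $  — match c
Accept reached after 8 steps.

8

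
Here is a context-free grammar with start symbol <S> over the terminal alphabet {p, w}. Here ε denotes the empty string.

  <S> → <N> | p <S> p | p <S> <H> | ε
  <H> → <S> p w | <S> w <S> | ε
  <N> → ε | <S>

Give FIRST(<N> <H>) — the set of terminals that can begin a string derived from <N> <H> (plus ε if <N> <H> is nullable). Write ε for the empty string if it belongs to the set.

FIRST(<S>) = {ε, p}  (via <N>)
FIRST(<H>) = {ε, p, w}  (via <S> p w, <S> w <S>)
FIRST(<N>) = {ε, p}  (via <S>)
FIRST(<N> <H>): take FIRST of each symbol in turn, carrying on past any symbol whose FIRST contains ε; result {ε, p, w}.

{ε, p, w}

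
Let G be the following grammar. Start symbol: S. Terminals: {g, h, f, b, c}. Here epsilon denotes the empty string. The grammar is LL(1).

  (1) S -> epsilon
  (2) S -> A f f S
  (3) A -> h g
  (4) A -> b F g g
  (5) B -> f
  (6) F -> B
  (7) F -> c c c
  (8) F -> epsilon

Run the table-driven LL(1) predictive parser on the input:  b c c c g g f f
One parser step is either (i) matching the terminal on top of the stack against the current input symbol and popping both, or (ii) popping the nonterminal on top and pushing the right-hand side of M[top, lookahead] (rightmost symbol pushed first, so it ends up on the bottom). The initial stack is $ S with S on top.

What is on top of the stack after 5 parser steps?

step 1: stack=$ S  input=b c c c g g f f $  — expand S -> A f f S
step 2: stack=$ S f f A  input=b c c c g g f f $  — expand A -> b F g g
step 3: stack=$ S f f g g F b  input=b c c c g g f f $  — match b
step 4: stack=$ S f f g g F  input=c c c g g f f $  — expand F -> c c c
step 5: stack=$ S f f g g c c c  input=c c c g g f f $  — match c
Stack after step 5: $ S f f g g c c (top = c).

c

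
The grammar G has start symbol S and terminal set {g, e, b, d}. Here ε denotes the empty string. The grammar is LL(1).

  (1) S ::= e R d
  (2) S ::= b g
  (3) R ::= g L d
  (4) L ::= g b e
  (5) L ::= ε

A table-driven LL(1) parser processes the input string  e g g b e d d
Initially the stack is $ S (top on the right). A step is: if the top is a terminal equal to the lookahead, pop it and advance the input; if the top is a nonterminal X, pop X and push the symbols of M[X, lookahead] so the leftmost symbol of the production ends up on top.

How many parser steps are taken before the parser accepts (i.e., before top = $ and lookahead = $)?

10

      Stack        Input            Action
   1  $ S          e g g b e d d $  expand S ::= e R d
   2  $ d R e      e g g b e d d $  match e
   3  $ d R        g g b e d d $    expand R ::= g L d
   4  $ d d L g    g g b e d d $    match g
   5  $ d d L      g b e d d $      expand L ::= g b e
   6  $ d d e b g  g b e d d $      match g
   7  $ d d e b    b e d d $        match b
   8  $ d d e      e d d $          match e
   9  $ d d        d d $            match d
  10  $ d          d $              match d
Accept reached after 10 steps.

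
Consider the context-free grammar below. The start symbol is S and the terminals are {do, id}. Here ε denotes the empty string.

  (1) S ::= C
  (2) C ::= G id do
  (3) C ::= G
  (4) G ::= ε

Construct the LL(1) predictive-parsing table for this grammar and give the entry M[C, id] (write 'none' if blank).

C ::= G id do

FIRST(G): from G::=ε we get {ε}. So FIRST(G) = {ε}.
FIRST(C): from C::=G id do we get {id}; from C::=G we get {ε}. So FIRST(C) = {ε, id}.
FIRST(S): from S::=C we get {ε, id}. So FIRST(S) = {ε, id}.
FOLLOW(S) includes $ since S is the start symbol.
FOLLOW(S): S appears on no right-hand side. Thus FOLLOW(S) = {$}.
FOLLOW(C): in S::=C, the suffix after C is empty, so FOLLOW(C) ⊇ FOLLOW(S) = {$}. Thus FOLLOW(C) = {$}.
For C ::= G id do: FIRST(G id do) = {id}, so it goes in M[C, t] for t ∈ {id}.
For C ::= G: FIRST(G) = {ε}, so it goes in M[C, t] for t ∈ {}; since ε ∈ FIRST, also for every t ∈ FOLLOW(C) = {$}.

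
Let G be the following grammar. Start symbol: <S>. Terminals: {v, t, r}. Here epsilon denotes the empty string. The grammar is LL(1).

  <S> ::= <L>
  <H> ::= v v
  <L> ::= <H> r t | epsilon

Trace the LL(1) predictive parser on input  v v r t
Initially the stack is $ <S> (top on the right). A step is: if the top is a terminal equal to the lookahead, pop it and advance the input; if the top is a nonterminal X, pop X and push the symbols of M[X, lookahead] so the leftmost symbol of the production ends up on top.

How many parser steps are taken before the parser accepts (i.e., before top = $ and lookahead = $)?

step 1: stack=$ <S>  input=v v r t $  — expand <S> ::= <L>
step 2: stack=$ <L>  input=v v r t $  — expand <L> ::= <H> r t
step 3: stack=$ t r <H>  input=v v r t $  — expand <H> ::= v v
step 4: stack=$ t r v v  input=v v r t $  — match v
step 5: stack=$ t r v  input=v r t $  — match v
step 6: stack=$ t r  input=r t $  — match r
step 7: stack=$ t  input=t $  — match t
Accept reached after 7 steps.

7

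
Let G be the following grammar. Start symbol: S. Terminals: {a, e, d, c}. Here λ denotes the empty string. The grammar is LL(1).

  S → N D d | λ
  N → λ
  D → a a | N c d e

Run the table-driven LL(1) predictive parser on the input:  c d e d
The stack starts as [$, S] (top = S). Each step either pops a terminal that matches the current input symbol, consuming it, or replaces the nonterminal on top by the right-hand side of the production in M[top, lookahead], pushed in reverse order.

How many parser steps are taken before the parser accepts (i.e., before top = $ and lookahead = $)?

8

step 1: stack=$ S  input=c d e d $  — expand S → N D d
step 2: stack=$ d D N  input=c d e d $  — expand N → λ
step 3: stack=$ d D  input=c d e d $  — expand D → N c d e
step 4: stack=$ d e d c N  input=c d e d $  — expand N → λ
step 5: stack=$ d e d c  input=c d e d $  — match c
step 6: stack=$ d e d  input=d e d $  — match d
step 7: stack=$ d e  input=e d $  — match e
step 8: stack=$ d  input=d $  — match d
Accept reached after 8 steps.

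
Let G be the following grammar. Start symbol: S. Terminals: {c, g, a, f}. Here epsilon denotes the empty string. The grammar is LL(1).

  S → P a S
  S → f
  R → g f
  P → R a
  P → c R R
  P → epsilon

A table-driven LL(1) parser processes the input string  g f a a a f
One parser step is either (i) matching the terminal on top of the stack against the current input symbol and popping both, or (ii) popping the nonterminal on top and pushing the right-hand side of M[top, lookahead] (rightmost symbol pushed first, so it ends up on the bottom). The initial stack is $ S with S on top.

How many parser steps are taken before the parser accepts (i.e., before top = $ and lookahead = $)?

12

      Stack        Input          Action
   1  $ S          g f a a a f $  expand S → P a S
   2  $ S a P      g f a a a f $  expand P → R a
   3  $ S a a R    g f a a a f $  expand R → g f
   4  $ S a a f g  g f a a a f $  match g
   5  $ S a a f    f a a a f $    match f
   6  $ S a a      a a a f $      match a
   7  $ S a        a a f $        match a
   8  $ S          a f $          expand S → P a S
   9  $ S a P      a f $          expand P → epsilon
  10  $ S a        a f $          match a
  11  $ S          f $            expand S → f
  12  $ f          f $            match f
Accept reached after 12 steps.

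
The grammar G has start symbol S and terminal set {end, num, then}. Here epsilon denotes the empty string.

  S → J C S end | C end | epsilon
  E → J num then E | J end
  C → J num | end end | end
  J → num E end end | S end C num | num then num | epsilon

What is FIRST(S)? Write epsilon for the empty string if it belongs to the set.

FIRST(S) = {epsilon, end, num}  (via J C S end, C end)
FIRST(J) = {epsilon, end, num}  (via S end C num)
FIRST(E) = {end, num}  (via J num then E, J end)
FIRST(C) = {end, num}  (via J num)

{epsilon, end, num}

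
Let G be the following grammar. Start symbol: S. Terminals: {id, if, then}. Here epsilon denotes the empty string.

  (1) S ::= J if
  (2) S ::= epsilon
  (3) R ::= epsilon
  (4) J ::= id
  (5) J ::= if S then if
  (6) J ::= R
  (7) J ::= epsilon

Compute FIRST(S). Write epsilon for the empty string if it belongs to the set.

{epsilon, id, if}

FIRST(R): from R::=epsilon we get {epsilon}. So FIRST(R) = {epsilon}.
FIRST(J): from J::=id we get {id}; from J::=if S then if we get {if}; from J::=R we get {epsilon}; from J::=epsilon we get {epsilon}. So FIRST(J) = {epsilon, id, if}.
FIRST(S): from S::=J if we get {id, if}; from S::=epsilon we get {epsilon}. So FIRST(S) = {epsilon, id, if}.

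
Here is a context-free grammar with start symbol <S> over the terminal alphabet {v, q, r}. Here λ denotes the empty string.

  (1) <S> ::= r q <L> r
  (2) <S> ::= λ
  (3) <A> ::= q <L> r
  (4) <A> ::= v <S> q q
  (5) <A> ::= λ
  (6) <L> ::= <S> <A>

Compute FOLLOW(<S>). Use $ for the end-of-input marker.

FIRST(<S>) = {λ, r}
FIRST(<A>) = {λ, q, v}
FIRST(<L>) = {λ, q, r, v}  (via <S> <A>)
FOLLOW(<S>) includes $ since <S> is the start symbol.
FOLLOW(<L>): in <S>::=r q <L> r, <L> is followed by r with FIRST {r}; in <A>::=q <L> r, <L> is followed by r with FIRST {r}. Thus FOLLOW(<L>) = {r}.
FOLLOW(<S>): in <A>::=v <S> q q, <S> is followed by q q with FIRST {q}; in <L>::=<S> <A>, <S> is followed by <A> with FIRST {λ, q, v}; in <L>::=<S> <A>, the suffix after <S> is nullable, so FOLLOW(<S>) ⊇ FOLLOW(<L>) = {r}. Thus FOLLOW(<S>) = {$, q, r, v}.
FOLLOW(<A>): in <L>::=<S> <A>, the suffix after <A> is empty, so FOLLOW(<A>) ⊇ FOLLOW(<L>) = {r}. Thus FOLLOW(<A>) = {r}.

{$, q, r, v}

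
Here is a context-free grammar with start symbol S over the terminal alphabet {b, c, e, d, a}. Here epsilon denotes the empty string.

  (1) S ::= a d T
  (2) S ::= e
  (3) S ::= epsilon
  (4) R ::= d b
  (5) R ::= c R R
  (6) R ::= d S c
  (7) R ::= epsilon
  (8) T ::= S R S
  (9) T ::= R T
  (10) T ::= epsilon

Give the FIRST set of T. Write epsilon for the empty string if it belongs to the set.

FIRST(S) = {epsilon, a, e}
FIRST(R) = {epsilon, c, d}
FIRST(T) = {epsilon, a, c, d, e}  (via S R S, R T)

{epsilon, a, c, d, e}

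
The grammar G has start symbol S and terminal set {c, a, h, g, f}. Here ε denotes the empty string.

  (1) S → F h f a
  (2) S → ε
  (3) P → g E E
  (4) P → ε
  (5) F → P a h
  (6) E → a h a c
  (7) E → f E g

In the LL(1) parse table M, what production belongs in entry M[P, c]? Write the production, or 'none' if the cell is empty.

none

FIRST(P): from P→g E E we get {g}; from P→ε we get {ε}. So FIRST(P) = {ε, g}.
FIRST(E): from E→a h a c we get {a}; from E→f E g we get {f}. So FIRST(E) = {a, f}.
FIRST(F): from F→P a h we get {a, g}. So FIRST(F) = {a, g}.
FIRST(S): from S→F h f a we get {a, g}; from S→ε we get {ε}. So FIRST(S) = {ε, a, g}.
FOLLOW(S) includes $ since S is the start symbol.
FOLLOW(P): in F→P a h, P is followed by a h with FIRST {a}. Thus FOLLOW(P) = {a}.
For P → g E E: FIRST(g E E) = {g}, so it goes in M[P, t] for t ∈ {g}.
For P → ε: FIRST(ε) = {ε}, so it goes in M[P, t] for t ∈ {}; since ε ∈ FIRST, also for every t ∈ FOLLOW(P) = {a}.
None of these place a production in M[P, c].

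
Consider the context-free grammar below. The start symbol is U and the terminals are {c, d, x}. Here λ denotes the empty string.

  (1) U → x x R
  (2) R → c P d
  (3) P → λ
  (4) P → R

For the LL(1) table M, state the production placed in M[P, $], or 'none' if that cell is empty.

none

FIRST(U) = {x}
FIRST(R) = {c}
FIRST(P) = {λ, c}  (via R)
FOLLOW(U) includes $ since U is the start symbol.
FOLLOW(P): in R→c P d, P is followed by d with FIRST {d}. Thus FOLLOW(P) = {d}.
For P → λ: FIRST(λ) = {λ}, so it goes in M[P, t] for t ∈ {}; since λ ∈ FIRST, also for every t ∈ FOLLOW(P) = {d}.
For P → R: FIRST(R) = {c}, so it goes in M[P, t] for t ∈ {c}.
None of these place a production in M[P, $].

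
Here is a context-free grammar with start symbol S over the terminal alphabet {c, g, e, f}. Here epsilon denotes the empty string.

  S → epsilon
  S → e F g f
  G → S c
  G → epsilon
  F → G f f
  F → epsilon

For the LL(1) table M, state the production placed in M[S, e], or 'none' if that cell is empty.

FIRST(S) = {epsilon, e}
FIRST(G) = {epsilon, c, e}  (via S c)
FIRST(F) = {epsilon, c, e, f}  (via G f f)
FOLLOW(S) includes $ since S is the start symbol.
FOLLOW(S): in G→S c, S is followed by c with FIRST {c}. Thus FOLLOW(S) = {$, c}.
For S → epsilon: FIRST(epsilon) = {epsilon}, so it goes in M[S, t] for t ∈ {}; since epsilon ∈ FIRST, also for every t ∈ FOLLOW(S) = {$, c}.
For S → e F g f: FIRST(e F g f) = {e}, so it goes in M[S, t] for t ∈ {e}.

S → e F g f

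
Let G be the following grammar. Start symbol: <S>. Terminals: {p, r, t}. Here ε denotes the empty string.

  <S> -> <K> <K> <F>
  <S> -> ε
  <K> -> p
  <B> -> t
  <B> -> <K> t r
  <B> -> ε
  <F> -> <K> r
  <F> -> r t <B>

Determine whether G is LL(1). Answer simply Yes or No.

FIRST(<S>) = {ε, p}
FIRST(<K>) = {p}
FIRST(<B>) = {ε, p, t}
FIRST(<F>) = {p, r}
FOLLOW(<S>) = {$}
FOLLOW(<K>) = {p, r, t}
FOLLOW(<B>) = {$}
FOLLOW(<F>) = {$}
Each cell of M receives at most one production.

Yes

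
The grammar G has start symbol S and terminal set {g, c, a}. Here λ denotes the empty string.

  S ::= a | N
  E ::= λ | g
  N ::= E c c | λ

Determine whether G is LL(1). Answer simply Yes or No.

Yes

FIRST(S) = {λ, a, c, g}
FIRST(E) = {λ, g}
FIRST(N) = {λ, c, g}
FOLLOW(S) = {$}
FOLLOW(E) = {c}
FOLLOW(N) = {$}
Each cell of M receives at most one production.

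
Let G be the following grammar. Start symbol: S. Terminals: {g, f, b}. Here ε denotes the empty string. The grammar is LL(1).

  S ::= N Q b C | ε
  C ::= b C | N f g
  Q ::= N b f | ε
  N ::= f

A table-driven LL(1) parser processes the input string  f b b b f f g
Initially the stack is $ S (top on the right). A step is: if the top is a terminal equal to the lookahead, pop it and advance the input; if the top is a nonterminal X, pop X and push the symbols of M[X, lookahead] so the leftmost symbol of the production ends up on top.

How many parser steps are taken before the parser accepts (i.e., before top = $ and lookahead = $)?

      Stack      Input            Action
   1  $ S        f b b b f f g $  expand S ::= N Q b C
   2  $ C b Q N  f b b b f f g $  expand N ::= f
   3  $ C b Q f  f b b b f f g $  match f
   4  $ C b Q    b b b f f g $    expand Q ::= ε
   5  $ C b      b b b f f g $    match b
   6  $ C        b b f f g $      expand C ::= b C
   7  $ C b      b b f f g $      match b
   8  $ C        b f f g $        expand C ::= b C
   9  $ C b      b f f g $        match b
  10  $ C        f f g $          expand C ::= N f g
  11  $ g f N    f f g $          expand N ::= f
  12  $ g f f    f f g $          match f
  13  $ g f      f g $            match f
  14  $ g        g $              match g
Accept reached after 14 steps.

14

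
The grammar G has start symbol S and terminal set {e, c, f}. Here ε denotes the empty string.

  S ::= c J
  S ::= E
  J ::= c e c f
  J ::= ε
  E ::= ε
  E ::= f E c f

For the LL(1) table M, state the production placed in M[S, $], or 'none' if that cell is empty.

FIRST(J) = {ε, c}
FIRST(E) = {ε, f}
FIRST(S) = {ε, c, f}  (via E)
FOLLOW(S) includes $ since S is the start symbol.
FOLLOW(S): S appears on no right-hand side. Thus FOLLOW(S) = {$}.
For S ::= c J: FIRST(c J) = {c}, so it goes in M[S, t] for t ∈ {c}.
For S ::= E: FIRST(E) = {ε, f}, so it goes in M[S, t] for t ∈ {f}; since ε ∈ FIRST, also for every t ∈ FOLLOW(S) = {$}.

S ::= E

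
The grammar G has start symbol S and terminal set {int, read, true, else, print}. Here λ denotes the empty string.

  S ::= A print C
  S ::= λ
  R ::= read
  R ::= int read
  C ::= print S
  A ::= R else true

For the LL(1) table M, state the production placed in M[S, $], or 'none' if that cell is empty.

S ::= λ

FIRST(R): from R::=read we get {read}; from R::=int read we get {int}. So FIRST(R) = {int, read}.
FIRST(C): from C::=print S we get {print}. So FIRST(C) = {print}.
FIRST(A): from A::=R else true we get {int, read}. So FIRST(A) = {int, read}.
FIRST(S): from S::=A print C we get {int, read}; from S::=λ we get {λ}. So FIRST(S) = {λ, int, read}.
FOLLOW(S) includes $ since S is the start symbol.
FOLLOW(S): in C::=print S, the suffix after S is empty, so FOLLOW(S) ⊇ FOLLOW(C) = {$}. Thus FOLLOW(S) = {$}.
FOLLOW(C): in S::=A print C, the suffix after C is empty, so FOLLOW(C) ⊇ FOLLOW(S) = {$}. Thus FOLLOW(C) = {$}.
For S ::= A print C: FIRST(A print C) = {int, read}, so it goes in M[S, t] for t ∈ {int, read}.
For S ::= λ: FIRST(λ) = {λ}, so it goes in M[S, t] for t ∈ {}; since λ ∈ FIRST, also for every t ∈ FOLLOW(S) = {$}.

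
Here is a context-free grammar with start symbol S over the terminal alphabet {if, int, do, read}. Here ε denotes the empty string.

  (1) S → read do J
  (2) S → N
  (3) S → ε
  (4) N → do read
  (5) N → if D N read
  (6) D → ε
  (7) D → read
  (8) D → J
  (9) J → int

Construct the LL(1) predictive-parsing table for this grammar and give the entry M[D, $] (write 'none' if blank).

none

FIRST(N): from N→do read we get {do}; from N→if D N read we get {if}. So FIRST(N) = {do, if}.
FIRST(J): from J→int we get {int}. So FIRST(J) = {int}.
FIRST(S): from S→read do J we get {read}; from S→N we get {do, if}; from S→ε we get {ε}. So FIRST(S) = {ε, do, if, read}.
FIRST(D): from D→ε we get {ε}; from D→read we get {read}; from D→J we get {int}. So FIRST(D) = {ε, int, read}.
FOLLOW(S) includes $ since S is the start symbol.
FOLLOW(D): in N→if D N read, D is followed by N read with FIRST {do, if}. Thus FOLLOW(D) = {do, if}.
For D → ε: FIRST(ε) = {ε}, so it goes in M[D, t] for t ∈ {}; since ε ∈ FIRST, also for every t ∈ FOLLOW(D) = {do, if}.
For D → read: FIRST(read) = {read}, so it goes in M[D, t] for t ∈ {read}.
For D → J: FIRST(J) = {int}, so it goes in M[D, t] for t ∈ {int}.
None of these place a production in M[D, $].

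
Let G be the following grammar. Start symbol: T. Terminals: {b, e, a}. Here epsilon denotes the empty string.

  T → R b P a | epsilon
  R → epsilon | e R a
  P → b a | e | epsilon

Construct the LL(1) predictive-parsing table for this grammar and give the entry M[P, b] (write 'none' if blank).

P → b a

FIRST(R) = {epsilon, e}
FIRST(P) = {epsilon, b, e}
FIRST(T) = {epsilon, b, e}  (via R b P a)
FOLLOW(T) includes $ since T is the start symbol.
FOLLOW(P): in T→R b P a, P is followed by a with FIRST {a}. Thus FOLLOW(P) = {a}.
For P → b a: FIRST(b a) = {b}, so it goes in M[P, t] for t ∈ {b}.
For P → e: FIRST(e) = {e}, so it goes in M[P, t] for t ∈ {e}.
For P → epsilon: FIRST(epsilon) = {epsilon}, so it goes in M[P, t] for t ∈ {}; since epsilon ∈ FIRST, also for every t ∈ FOLLOW(P) = {a}.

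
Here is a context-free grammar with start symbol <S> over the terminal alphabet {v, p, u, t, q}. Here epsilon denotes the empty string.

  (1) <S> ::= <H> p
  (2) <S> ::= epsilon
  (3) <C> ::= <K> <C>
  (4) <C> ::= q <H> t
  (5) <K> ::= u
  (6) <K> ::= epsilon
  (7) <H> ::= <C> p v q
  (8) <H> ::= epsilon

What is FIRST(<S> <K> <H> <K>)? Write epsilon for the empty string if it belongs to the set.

FIRST(<K>) = {epsilon, u}
FIRST(<C>) = {q, u}  (via <K> <C>)
FIRST(<H>) = {epsilon, q, u}  (via <C> p v q)
FIRST(<S>) = {epsilon, p, q, u}  (via <H> p)
FIRST(<S> <K> <H> <K>): take FIRST of each symbol in turn, carrying on past any symbol whose FIRST contains epsilon; result {epsilon, p, q, u}.

{epsilon, p, q, u}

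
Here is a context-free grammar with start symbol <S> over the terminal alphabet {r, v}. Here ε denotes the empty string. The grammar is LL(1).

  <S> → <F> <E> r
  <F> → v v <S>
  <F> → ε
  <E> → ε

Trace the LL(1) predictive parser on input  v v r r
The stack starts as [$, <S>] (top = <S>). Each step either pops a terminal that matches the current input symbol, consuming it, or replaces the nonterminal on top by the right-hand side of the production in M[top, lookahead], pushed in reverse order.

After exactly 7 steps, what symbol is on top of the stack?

r

     Stack              Input      Action
  1  $ <S>              v v r r $  expand <S> → <F> <E> r
  2  $ r <E> <F>        v v r r $  expand <F> → v v <S>
  3  $ r <E> <S> v v    v v r r $  match v
  4  $ r <E> <S> v      v r r $    match v
  5  $ r <E> <S>        r r $      expand <S> → <F> <E> r
  6  $ r <E> r <E> <F>  r r $      expand <F> → ε
  7  $ r <E> r <E>      r r $      expand <E> → ε
Stack after step 7: $ r <E> r (top = r).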